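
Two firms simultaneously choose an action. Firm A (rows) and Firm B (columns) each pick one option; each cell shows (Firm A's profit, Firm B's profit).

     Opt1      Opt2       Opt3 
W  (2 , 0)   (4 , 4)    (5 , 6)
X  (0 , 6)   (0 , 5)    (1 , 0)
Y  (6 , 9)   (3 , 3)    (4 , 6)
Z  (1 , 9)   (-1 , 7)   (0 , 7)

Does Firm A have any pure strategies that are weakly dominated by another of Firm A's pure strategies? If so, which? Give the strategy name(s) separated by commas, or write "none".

X, Z

W is not dominated — it holds its own against X at Opt1 (2>0); Y at Opt2 (4>3); Z at Opt1 (2>1).
X: dominated, since W does at least as well everywhere (Opt1: 2>0, Opt2: 4>0, Opt3: 5>1).
Y: no other strategy beats it everywhere (W at Opt1 (6>2); X at Opt1 (6>0); Z at Opt1 (6>1)).
Z is weakly dominated by W (Opt1: 2>1, Opt2: 4>-1, Opt3: 5>0).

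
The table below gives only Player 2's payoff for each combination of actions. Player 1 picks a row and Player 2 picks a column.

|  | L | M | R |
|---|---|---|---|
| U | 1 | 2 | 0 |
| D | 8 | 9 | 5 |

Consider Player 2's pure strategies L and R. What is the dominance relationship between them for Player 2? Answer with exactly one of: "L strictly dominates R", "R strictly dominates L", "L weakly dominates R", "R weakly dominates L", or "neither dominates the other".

L's payoffs vs R's, by Player 1's action — U: 1>0, D: 8>5.
L gives a strictly higher payoff against every action of Player 1, so L strictly dominates R.

L strictly dominates R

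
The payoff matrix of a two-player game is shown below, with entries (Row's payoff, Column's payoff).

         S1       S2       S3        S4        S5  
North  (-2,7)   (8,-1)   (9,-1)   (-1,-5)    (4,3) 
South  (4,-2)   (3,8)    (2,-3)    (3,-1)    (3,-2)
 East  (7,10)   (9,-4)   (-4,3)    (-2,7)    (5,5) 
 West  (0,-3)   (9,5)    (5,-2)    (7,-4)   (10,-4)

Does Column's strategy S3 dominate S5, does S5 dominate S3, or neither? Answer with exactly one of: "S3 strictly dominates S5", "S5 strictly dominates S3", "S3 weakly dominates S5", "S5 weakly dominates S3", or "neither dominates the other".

S3's payoffs vs S5's, by Row's action — North: -1<3, South: -3<-2, East: 3<5, West: -2>-4.
S3 does better at West but worse at North, South, East; neither strategy dominates the other.

neither dominates the other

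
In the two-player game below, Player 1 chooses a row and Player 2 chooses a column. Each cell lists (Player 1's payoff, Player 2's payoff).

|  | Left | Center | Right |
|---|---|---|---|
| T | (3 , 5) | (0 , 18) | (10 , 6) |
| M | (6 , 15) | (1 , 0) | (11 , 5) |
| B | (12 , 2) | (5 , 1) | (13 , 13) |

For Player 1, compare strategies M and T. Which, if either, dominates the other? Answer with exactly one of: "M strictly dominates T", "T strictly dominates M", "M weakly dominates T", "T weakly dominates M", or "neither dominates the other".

M strictly dominates T

M's payoffs vs T's, by Player 2's action — Left: 6>3, Center: 1>0, Right: 11>10.
Every comparison favours M, so M strictly dominates T.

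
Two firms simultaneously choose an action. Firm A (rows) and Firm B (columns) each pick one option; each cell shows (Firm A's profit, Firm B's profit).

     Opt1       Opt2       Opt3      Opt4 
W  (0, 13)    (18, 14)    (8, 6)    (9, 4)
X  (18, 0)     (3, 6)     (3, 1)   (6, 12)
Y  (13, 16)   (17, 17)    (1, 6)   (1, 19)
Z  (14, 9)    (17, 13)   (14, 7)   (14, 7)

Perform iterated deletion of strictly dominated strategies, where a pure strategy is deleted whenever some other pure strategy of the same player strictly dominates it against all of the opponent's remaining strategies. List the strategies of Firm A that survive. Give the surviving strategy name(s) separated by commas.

For Firm B, Opt2 strictly dominates Opt1 on the remaining rows (W: 14>13, X: 6>0, Y: 17>16, Z: 13>9); eliminate Opt1.
Row X is eliminated: W beats it against every remaining column (Opt2: 18>3, Opt3: 8>3, Opt4: 9>6).
Firm A's strategy Y is strictly dominated by W (Opt2: 18>17, Opt3: 8>1, Opt4: 9>1) and is removed.
For Firm B, Opt2 strictly dominates Opt3 on the remaining rows (W: 14>6, Z: 13>7); eliminate Opt3.
Firm B's strategy Opt4 is strictly dominated by Opt2 (W: 14>4, Z: 13>7) and is removed.
For Firm A, W strictly dominates Z on the remaining columns (Opt2: 18>17); eliminate Z.
Among the remaining strategies, none is strictly dominated by another pure strategy of the same player, so the elimination stops.
Surviving strategies — Firm A: {W}; Firm B: {Opt2}.

W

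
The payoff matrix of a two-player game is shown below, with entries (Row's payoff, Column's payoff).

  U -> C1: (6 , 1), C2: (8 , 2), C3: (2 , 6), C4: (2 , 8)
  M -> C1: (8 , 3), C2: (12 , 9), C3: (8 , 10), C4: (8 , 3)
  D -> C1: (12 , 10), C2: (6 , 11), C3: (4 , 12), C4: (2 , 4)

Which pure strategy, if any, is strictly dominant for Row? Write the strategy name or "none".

U fails to dominate M at C1 (6<8).
M fails to dominate D at C1 (8<12).
D fails to dominate U at C2 (6<8).
No single strategy dominates all the others.

none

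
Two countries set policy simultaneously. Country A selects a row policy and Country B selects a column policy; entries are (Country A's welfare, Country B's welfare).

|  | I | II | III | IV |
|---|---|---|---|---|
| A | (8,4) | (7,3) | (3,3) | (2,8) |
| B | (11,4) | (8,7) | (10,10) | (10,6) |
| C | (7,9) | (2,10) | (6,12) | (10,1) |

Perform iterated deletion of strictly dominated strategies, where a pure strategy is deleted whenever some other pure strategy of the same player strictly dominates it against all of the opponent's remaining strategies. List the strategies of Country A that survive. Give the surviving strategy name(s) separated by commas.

B

Country A's strategy A is strictly dominated by B (I: 11>8, II: 8>7, III: 10>3, IV: 10>2) and is removed.
Country B's strategy I is strictly dominated by II (B: 7>4, C: 10>9) and is removed.
For Country B, III strictly dominates II on the remaining rows (B: 10>7, C: 12>10); eliminate II.
For Country B, III strictly dominates IV on the remaining rows (B: 10>6, C: 12>1); eliminate IV.
Row C is eliminated: B beats it against every remaining column (III: 10>6).
Among the remaining strategies, none is strictly dominated by another pure strategy of the same player, so the elimination stops.
Surviving strategies — Country A: {B}; Country B: {III}.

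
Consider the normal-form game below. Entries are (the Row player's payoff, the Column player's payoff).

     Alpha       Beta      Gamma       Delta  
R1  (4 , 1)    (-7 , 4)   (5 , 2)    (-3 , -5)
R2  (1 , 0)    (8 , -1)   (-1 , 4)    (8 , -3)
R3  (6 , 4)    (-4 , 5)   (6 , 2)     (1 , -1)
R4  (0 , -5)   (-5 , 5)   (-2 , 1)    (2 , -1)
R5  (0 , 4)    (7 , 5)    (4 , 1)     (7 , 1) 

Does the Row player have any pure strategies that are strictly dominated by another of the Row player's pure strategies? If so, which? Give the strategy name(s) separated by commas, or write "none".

R1 is strictly dominated by R3 (Alpha: 6>4, Beta: -4>-7, Gamma: 6>5, Delta: 1>-3).
R2 is not dominated — it holds its own against R1 at Beta (8>-7); R3 at Beta (8>-4); R4 at Alpha (1>0); R5 at Alpha (1>0).
R3 is not dominated — it holds its own against R1 at Alpha (6>4); R2 at Alpha (6>1); R4 at Alpha (6>0); R5 at Alpha (6>0).
R2 strictly dominates R4 — Alpha: 1>0, Beta: 8>-5, Gamma: -1>-2, Delta: 8>2.
R5 is not dominated — it holds its own against R1 at Beta (7>-7); R2 at Gamma (4>-1); R3 at Beta (7>-4); R4 at Alpha (0=0).

R1, R4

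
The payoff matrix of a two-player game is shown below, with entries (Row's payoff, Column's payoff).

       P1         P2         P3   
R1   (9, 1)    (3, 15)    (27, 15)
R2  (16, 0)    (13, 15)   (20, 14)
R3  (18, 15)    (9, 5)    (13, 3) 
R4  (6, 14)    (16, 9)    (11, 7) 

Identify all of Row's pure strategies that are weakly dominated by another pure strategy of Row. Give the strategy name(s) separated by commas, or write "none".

R1: no other strategy beats it everywhere (R2 at P3 (27>20); R3 at P3 (27>13); R4 at P1 (9>6)).
Nothing dominates R2: R1 at P1 (16>9); R3 at P2 (13>9); R4 at P1 (16>6).
Nothing dominates R3: R1 at P1 (18>9); R2 at P1 (18>16); R4 at P1 (18>6).
Nothing dominates R4: R1 at P2 (16>3); R2 at P2 (16>13); R3 at P2 (16>9).

none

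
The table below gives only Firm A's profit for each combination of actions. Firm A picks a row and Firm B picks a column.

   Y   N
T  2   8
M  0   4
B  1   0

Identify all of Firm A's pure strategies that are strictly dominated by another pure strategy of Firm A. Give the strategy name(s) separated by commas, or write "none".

M, B

T is not dominated — it holds its own against M at Y (2>0); B at Y (2>1).
M is strictly dominated by T (Y: 2>0, N: 8>4).
B is strictly dominated by T (Y: 2>1, N: 8>0).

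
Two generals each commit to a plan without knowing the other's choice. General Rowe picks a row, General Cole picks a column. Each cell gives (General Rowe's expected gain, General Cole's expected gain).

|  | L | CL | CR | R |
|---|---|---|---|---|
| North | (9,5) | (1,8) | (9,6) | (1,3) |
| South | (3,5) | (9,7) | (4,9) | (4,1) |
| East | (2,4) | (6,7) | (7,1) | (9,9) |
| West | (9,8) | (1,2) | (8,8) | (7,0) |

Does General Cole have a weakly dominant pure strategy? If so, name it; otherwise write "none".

L fails to dominate CL at North (5<8).
CL fails to dominate L at West (2<8).
CR fails to dominate L at East (1<4).
R fails to dominate L at North (3<5).
No single strategy dominates all the others.

none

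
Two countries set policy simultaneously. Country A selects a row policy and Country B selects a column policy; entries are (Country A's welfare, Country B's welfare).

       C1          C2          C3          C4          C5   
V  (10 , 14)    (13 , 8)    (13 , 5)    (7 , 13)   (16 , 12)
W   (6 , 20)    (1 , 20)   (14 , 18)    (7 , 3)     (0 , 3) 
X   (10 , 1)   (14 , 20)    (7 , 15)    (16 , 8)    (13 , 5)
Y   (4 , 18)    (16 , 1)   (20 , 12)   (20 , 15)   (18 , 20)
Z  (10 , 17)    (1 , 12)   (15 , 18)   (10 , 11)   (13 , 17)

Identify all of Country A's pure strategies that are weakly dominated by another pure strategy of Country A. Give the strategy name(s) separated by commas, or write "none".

W

Nothing dominates V: W at C1 (10>6); X at C3 (13>7); Y at C1 (10>4); Z at C2 (13>1).
W is weakly dominated by Z (C1: 10>6, C2: 1=1, C3: 15>14, C4: 10>7, C5: 13>0).
Nothing dominates X: V at C2 (14>13); W at C1 (10>6); Y at C1 (10>4); Z at C2 (14>1).
Y: no other strategy beats it everywhere (V at C2 (16>13); W at C2 (16>1); X at C2 (16>14); Z at C2 (16>1)).
Nothing dominates Z: V at C3 (15>13); W at C1 (10>6); X at C3 (15>7); Y at C1 (10>4).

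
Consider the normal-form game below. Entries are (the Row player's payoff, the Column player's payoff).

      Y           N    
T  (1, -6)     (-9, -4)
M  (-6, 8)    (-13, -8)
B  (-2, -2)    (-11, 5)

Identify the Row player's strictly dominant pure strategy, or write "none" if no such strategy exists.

T vs M: Y: 1>-6, N: -9>-13.
T vs B: Y: 1>-2, N: -9>-11.
T strictly beats every other strategy against every opponent action, so it is strictly dominant.

T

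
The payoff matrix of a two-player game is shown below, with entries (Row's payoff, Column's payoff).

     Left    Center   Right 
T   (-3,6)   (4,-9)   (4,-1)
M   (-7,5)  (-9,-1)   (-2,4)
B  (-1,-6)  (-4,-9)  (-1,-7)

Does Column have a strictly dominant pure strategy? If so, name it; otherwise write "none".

Left

Left vs Center: T: 6>-9, M: 5>-1, B: -6>-9.
Left vs Right: T: 6>-1, M: 5>4, B: -6>-7.
Left strictly beats every other strategy against every opponent action, so it is strictly dominant.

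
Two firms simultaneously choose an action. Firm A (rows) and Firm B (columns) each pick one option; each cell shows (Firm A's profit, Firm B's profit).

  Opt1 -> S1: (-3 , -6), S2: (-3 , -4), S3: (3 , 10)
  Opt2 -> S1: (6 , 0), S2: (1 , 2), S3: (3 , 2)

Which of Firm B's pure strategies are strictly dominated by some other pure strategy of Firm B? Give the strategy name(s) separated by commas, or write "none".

S1

S1 is strictly dominated by S2 (Opt1: -4>-6, Opt2: 2>0).
S2 is not dominated — it holds its own against S1 at Opt1 (-4>-6); S3 at Opt2 (2=2).
S3: no other strategy beats it everywhere (S1 at Opt1 (10>-6); S2 at Opt1 (10>-4)).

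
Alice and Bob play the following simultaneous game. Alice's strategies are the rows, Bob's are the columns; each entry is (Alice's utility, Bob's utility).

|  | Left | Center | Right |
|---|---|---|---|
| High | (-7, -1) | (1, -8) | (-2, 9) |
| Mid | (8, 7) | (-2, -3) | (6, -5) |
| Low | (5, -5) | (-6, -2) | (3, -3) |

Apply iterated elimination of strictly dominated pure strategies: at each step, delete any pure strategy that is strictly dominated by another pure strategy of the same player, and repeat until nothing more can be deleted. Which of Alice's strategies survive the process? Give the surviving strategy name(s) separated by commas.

Row Low is eliminated: Mid beats it against every remaining column (Left: 8>5, Center: -2>-6, Right: 6>3).
Bob's strategy Center is strictly dominated by Left (High: -1>-8, Mid: 7>-3) and is removed.
Alice's strategy High is strictly dominated by Mid (Left: 8>-7, Right: 6>-2) and is removed.
Bob's strategy Right is strictly dominated by Left (Mid: 7>-5) and is removed.
Among the remaining strategies, none is strictly dominated by another pure strategy of the same player, so the elimination stops.
Surviving strategies — Alice: {Mid}; Bob: {Left}.

Mid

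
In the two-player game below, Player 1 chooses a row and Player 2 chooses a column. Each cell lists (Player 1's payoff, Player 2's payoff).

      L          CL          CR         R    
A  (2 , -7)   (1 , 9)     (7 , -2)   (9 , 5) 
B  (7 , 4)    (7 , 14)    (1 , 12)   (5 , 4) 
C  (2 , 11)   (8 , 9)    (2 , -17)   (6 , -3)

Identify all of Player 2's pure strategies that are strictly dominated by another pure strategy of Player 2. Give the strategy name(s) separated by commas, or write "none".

CR, R

L is not dominated — it holds its own against CL at C (11>9); CR at C (11>-17); R at B (4=4).
Nothing dominates CL: L at A (9>-7); CR at A (9>-2); R at A (9>5).
CR: dominated, since CL does at least as well everywhere (A: 9>-2, B: 14>12, C: 9>-17).
R is strictly dominated by CL (A: 9>5, B: 14>4, C: 9>-3).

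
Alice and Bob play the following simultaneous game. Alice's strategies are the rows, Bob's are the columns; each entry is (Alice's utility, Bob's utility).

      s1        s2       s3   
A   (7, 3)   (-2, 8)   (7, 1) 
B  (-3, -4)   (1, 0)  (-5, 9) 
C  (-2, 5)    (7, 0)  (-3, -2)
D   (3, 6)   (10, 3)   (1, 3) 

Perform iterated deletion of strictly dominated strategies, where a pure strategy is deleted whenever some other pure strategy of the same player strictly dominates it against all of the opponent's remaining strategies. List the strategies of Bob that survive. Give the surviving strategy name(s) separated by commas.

s1, s2

For Alice, C strictly dominates B on the remaining columns (s1: -2>-3, s2: 7>1, s3: -3>-5); eliminate B.
For Alice, D strictly dominates C on the remaining columns (s1: 3>-2, s2: 10>7, s3: 1>-3); eliminate C.
For Bob, s1 strictly dominates s3 on the remaining rows (A: 3>1, D: 6>3); eliminate s3.
Among the remaining strategies, none is strictly dominated by another pure strategy of the same player, so the elimination stops.
Surviving strategies — Alice: {A, D}; Bob: {s1, s2}.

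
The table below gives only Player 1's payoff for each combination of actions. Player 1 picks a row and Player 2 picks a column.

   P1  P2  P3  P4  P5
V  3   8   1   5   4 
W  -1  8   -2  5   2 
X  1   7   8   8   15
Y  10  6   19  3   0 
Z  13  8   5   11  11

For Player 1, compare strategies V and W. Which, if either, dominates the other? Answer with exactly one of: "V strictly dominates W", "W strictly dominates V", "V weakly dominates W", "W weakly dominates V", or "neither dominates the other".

V weakly dominates W

Compare V to W across every action of Player 2: P1: 3>-1, P2: 8=8, P3: 1>-2, P4: 5=5, P5: 4>2.
V is at least as good everywhere and strictly better somewhere (tied only at P2, P4), so V weakly but not strictly dominates W.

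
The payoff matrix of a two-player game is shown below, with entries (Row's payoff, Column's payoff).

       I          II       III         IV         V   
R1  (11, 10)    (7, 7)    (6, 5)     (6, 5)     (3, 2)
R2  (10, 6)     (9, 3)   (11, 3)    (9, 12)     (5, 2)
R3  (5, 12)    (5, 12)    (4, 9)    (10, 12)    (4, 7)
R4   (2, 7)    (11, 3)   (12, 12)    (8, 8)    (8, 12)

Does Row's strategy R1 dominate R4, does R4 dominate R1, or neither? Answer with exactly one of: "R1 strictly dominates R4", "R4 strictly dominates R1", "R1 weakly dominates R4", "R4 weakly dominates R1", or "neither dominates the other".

neither dominates the other

Compare R1 to R4 across each opponent action: I: 11>2, II: 7<11, III: 6<12, IV: 6<8, V: 3<8.
R1 does better at I but worse at II, III, IV, V; neither strategy dominates the other.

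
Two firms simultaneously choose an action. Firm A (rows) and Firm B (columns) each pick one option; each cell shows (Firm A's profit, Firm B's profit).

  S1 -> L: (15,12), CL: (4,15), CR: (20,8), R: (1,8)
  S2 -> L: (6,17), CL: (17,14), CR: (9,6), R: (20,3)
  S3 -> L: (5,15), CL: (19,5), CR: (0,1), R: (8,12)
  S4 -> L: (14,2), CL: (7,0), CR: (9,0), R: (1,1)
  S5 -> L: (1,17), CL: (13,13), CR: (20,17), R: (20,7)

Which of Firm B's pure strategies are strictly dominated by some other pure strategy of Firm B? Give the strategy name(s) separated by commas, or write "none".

R

L: no other strategy beats it everywhere (CL at S2 (17>14); CR at S1 (12>8); R at S1 (12>8)).
CL: no other strategy beats it everywhere (L at S1 (15>12); CR at S1 (15>8); R at S1 (15>8)).
CR: no other strategy beats it everywhere (L at S5 (17=17); CL at S4 (0=0); R at S1 (8=8)).
R is strictly dominated by L (S1: 12>8, S2: 17>3, S3: 15>12, S4: 2>1, S5: 17>7).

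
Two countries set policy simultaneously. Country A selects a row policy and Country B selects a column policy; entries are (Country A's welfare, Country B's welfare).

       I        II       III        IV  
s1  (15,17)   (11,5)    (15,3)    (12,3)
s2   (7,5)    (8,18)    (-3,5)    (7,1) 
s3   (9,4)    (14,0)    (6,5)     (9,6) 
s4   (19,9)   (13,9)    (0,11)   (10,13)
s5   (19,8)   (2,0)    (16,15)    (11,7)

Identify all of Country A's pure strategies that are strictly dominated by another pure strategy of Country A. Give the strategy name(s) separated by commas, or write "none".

Nothing dominates s1: s2 at I (15>7); s3 at I (15>9); s4 at III (15>0); s5 at II (11>2).
s1 strictly dominates s2 — I: 15>7, II: 11>8, III: 15>-3, IV: 12>7.
s3: no other strategy beats it everywhere (s1 at II (14>11); s2 at I (9>7); s4 at II (14>13); s5 at II (14>2)).
Nothing dominates s4: s1 at I (19>15); s2 at I (19>7); s3 at I (19>9); s5 at I (19=19).
Nothing dominates s5: s1 at I (19>15); s2 at I (19>7); s3 at I (19>9); s4 at I (19=19).

s2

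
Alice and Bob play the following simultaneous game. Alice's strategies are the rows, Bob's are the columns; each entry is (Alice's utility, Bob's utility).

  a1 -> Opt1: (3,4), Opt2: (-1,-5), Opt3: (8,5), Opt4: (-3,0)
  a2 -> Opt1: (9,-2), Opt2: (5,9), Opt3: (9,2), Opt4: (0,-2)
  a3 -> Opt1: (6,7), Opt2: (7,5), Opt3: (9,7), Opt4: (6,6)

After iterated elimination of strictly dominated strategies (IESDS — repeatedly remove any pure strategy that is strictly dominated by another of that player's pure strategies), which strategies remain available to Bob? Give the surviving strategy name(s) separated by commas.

Row a1 is eliminated: a2 beats it against every remaining column (Opt1: 9>3, Opt2: 5>-1, Opt3: 9>8, Opt4: 0>-3).
Column Opt4 is eliminated: Opt3 beats it against every remaining row (a2: 2>-2, a3: 7>6).
Among the remaining strategies, none is strictly dominated by another pure strategy of the same player, so the elimination stops.
Surviving strategies — Alice: {a2, a3}; Bob: {Opt1, Opt2, Opt3}.

Opt1, Opt2, Opt3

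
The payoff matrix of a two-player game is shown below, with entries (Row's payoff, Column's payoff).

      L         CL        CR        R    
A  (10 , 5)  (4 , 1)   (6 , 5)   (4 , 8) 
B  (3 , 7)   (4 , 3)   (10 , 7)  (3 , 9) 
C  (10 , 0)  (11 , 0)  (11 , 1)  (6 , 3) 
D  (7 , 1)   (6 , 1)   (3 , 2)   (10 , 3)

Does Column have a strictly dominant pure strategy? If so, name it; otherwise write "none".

R

R vs L: A: 8>5, B: 9>7, C: 3>0, D: 3>1.
R vs CL: A: 8>1, B: 9>3, C: 3>0, D: 3>1.
R vs CR: A: 8>5, B: 9>7, C: 3>1, D: 3>2.
R strictly beats every other strategy against every opponent action, so it is strictly dominant.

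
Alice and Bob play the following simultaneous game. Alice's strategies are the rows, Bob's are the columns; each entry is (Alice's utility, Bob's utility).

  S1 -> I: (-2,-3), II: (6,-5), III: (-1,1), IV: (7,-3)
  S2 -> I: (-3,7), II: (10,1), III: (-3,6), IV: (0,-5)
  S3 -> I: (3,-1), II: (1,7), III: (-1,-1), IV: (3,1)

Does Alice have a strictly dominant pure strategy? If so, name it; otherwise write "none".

none

S1 fails to dominate S2 at II (6<10).
S2 fails to dominate S1 at I (-3<-2).
S3 fails to dominate S1 at II (1<6).
No single strategy dominates all the others.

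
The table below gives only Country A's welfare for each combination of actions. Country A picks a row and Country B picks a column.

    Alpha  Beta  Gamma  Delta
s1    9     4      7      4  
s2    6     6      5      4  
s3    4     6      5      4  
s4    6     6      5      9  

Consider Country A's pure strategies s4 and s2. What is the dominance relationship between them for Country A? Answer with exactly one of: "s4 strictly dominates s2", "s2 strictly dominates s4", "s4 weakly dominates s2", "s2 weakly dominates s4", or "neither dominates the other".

Compare s4 to s2 across every action of Country B: Alpha: 6=6, Beta: 6=6, Gamma: 5=5, Delta: 9>4.
s4 is at least as good everywhere and strictly better somewhere (tied only at Alpha, Beta, Gamma), so s4 weakly but not strictly dominates s2.

s4 weakly dominates s2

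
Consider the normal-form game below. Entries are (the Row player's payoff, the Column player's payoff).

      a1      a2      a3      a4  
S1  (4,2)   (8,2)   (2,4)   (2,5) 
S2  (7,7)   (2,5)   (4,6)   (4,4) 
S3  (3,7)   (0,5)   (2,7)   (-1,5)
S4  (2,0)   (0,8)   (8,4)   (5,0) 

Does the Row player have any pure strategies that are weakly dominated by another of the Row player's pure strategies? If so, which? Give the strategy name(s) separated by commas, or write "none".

Nothing dominates S1: S2 at a2 (8>2); S3 at a1 (4>3); S4 at a1 (4>2).
S2: no other strategy beats it everywhere (S1 at a1 (7>4); S3 at a1 (7>3); S4 at a1 (7>2)).
S1 weakly dominates S3 — a1: 4>3, a2: 8>0, a3: 2=2, a4: 2>-1.
Nothing dominates S4: S1 at a3 (8>2); S2 at a3 (8>4); S3 at a3 (8>2).

S3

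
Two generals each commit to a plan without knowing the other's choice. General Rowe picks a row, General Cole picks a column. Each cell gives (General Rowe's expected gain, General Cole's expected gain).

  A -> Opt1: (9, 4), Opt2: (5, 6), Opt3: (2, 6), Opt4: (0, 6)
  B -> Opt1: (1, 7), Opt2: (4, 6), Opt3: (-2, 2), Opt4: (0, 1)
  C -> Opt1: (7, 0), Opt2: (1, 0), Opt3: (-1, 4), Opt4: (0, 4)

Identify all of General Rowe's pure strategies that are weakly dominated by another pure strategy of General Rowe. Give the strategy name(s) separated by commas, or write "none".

A is not dominated — it holds its own against B at Opt1 (9>1); C at Opt1 (9>7).
A weakly dominates B — Opt1: 9>1, Opt2: 5>4, Opt3: 2>-2, Opt4: 0=0.
A weakly dominates C — Opt1: 9>7, Opt2: 5>1, Opt3: 2>-1, Opt4: 0=0.

B, C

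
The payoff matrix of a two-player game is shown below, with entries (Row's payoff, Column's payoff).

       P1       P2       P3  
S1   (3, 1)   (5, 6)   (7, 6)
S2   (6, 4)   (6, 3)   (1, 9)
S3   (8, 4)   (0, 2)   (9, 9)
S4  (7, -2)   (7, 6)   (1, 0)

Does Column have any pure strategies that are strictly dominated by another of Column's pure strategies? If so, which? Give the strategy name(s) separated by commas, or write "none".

P3 strictly dominates P1 — S1: 6>1, S2: 9>4, S3: 9>4, S4: 0>-2.
Nothing dominates P2: P1 at S1 (6>1); P3 at S1 (6=6).
P3: no other strategy beats it everywhere (P1 at S1 (6>1); P2 at S1 (6=6)).

P1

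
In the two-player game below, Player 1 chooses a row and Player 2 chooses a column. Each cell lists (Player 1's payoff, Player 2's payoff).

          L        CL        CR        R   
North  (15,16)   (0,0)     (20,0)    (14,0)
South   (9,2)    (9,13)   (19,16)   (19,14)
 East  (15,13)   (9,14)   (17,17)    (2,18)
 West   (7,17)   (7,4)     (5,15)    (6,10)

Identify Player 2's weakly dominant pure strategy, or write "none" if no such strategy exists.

L fails to dominate CL at South (2<13).
CL fails to dominate L at North (0<16).
CR fails to dominate L at North (0<16).
R fails to dominate L at North (0<16).
No single strategy dominates all the others.

none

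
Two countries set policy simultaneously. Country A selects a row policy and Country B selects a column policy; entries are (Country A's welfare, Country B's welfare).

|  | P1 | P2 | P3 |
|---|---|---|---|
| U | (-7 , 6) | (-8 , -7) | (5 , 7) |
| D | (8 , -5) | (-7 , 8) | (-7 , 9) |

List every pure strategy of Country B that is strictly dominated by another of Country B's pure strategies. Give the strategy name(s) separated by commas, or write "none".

P1, P2

P3 strictly dominates P1 — U: 7>6, D: 9>-5.
P2: dominated, since P3 does at least as well everywhere (U: 7>-7, D: 9>8).
P3 is not dominated — it holds its own against P1 at U (7>6); P2 at U (7>-7).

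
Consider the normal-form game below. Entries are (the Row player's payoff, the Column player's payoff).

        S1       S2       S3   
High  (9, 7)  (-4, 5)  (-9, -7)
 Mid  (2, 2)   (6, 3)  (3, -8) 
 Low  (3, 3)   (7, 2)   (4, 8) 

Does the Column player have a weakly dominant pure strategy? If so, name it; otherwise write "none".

S1 fails to dominate S2 at Mid (2<3).
S2 fails to dominate S1 at High (5<7).
S3 fails to dominate S1 at High (-7<7).
No single strategy dominates all the others.

none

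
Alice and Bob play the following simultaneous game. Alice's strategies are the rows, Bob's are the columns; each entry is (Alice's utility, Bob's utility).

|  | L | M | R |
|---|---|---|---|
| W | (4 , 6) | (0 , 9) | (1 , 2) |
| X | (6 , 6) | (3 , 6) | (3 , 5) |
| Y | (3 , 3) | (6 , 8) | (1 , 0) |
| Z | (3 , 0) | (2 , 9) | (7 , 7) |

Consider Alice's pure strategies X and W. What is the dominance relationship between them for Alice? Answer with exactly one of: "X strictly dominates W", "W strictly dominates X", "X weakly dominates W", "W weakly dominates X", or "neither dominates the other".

X strictly dominates W

X's payoffs vs W's, by Bob's action — L: 6>4, M: 3>0, R: 3>1.
Every comparison favours X, so X strictly dominates W.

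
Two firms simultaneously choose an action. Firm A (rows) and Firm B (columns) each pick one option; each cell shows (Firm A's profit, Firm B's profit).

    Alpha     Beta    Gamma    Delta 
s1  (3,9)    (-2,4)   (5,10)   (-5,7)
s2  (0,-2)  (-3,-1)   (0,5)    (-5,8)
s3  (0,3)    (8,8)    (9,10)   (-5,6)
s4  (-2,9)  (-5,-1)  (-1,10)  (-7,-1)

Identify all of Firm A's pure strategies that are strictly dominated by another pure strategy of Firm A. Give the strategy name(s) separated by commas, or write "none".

s1: no other strategy beats it everywhere (s2 at Alpha (3>0); s3 at Alpha (3>0); s4 at Alpha (3>-2)).
Nothing dominates s2: s1 at Delta (-5=-5); s3 at Alpha (0=0); s4 at Alpha (0>-2).
s3 is not dominated — it holds its own against s1 at Beta (8>-2); s2 at Alpha (0=0); s4 at Alpha (0>-2).
s4 is strictly dominated by s1 (Alpha: 3>-2, Beta: -2>-5, Gamma: 5>-1, Delta: -5>-7).

s4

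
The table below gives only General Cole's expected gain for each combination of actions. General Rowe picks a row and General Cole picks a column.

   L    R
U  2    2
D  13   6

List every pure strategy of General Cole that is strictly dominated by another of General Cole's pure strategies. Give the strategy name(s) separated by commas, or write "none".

none

L: no other strategy beats it everywhere (R at U (2=2)).
Nothing dominates R: L at U (2=2).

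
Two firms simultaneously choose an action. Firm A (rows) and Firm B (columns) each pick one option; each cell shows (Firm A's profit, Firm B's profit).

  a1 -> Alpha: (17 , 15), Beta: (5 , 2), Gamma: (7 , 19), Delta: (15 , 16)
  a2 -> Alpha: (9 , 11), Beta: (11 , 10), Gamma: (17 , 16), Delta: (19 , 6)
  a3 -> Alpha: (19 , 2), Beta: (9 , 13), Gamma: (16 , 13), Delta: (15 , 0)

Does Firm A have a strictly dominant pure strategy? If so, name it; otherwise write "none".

none

a1 fails to dominate a2 at Beta (5<11).
a2 fails to dominate a1 at Alpha (9<17).
a3 fails to dominate a1 at Delta (15=15).
No single strategy dominates all the others.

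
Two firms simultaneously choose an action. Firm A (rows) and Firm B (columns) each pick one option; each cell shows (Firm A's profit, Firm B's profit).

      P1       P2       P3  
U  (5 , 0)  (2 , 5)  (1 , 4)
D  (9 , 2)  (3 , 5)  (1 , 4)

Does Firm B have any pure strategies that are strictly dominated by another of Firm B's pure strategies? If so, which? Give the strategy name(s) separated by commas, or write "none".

P1, P3

P1 is strictly dominated by P2 (U: 5>0, D: 5>2).
P2: no other strategy beats it everywhere (P1 at U (5>0); P3 at U (5>4)).
P2 strictly dominates P3 — U: 5>4, D: 5>4.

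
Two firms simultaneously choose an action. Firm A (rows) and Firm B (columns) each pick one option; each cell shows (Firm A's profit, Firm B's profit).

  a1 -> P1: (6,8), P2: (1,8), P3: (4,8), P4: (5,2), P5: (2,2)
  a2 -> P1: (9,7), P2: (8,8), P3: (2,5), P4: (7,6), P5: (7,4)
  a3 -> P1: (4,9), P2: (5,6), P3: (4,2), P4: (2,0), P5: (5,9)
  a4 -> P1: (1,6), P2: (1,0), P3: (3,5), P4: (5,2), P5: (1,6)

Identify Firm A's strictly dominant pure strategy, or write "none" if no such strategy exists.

a1 fails to dominate a2 at P1 (6<9).
a2 fails to dominate a1 at P3 (2<4).
a3 fails to dominate a1 at P1 (4<6).
a4 fails to dominate a1 at P1 (1<6).
No single strategy dominates all the others.

none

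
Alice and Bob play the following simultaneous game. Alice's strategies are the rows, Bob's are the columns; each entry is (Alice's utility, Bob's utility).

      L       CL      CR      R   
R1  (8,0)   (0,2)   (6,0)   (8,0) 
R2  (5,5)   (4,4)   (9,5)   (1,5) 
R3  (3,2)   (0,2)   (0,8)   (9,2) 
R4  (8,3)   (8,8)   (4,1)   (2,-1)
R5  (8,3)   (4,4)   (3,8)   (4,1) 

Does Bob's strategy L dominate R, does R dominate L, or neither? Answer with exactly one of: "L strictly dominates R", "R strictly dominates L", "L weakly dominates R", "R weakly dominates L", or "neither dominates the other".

L's payoffs vs R's, by Alice's action — R1: 0=0, R2: 5=5, R3: 2=2, R4: 3>-1, R5: 3>1.
L is at least as good everywhere and strictly better somewhere (tied only at R1, R2, R3), so L weakly but not strictly dominates R.

L weakly dominates R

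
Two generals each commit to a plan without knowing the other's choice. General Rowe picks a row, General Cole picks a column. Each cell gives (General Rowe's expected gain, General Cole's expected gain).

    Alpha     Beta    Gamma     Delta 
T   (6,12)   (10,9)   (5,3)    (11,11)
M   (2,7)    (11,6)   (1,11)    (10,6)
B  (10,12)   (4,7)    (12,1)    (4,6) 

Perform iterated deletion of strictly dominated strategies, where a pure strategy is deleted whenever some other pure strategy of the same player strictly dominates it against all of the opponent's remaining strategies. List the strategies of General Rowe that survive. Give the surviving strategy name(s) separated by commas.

B

For General Cole, Alpha strictly dominates Beta on the remaining rows (T: 12>9, M: 7>6, B: 12>7); eliminate Beta.
Row M is eliminated: T beats it against every remaining column (Alpha: 6>2, Gamma: 5>1, Delta: 11>10).
For General Cole, Alpha strictly dominates Gamma on the remaining rows (T: 12>3, B: 12>1); eliminate Gamma.
Column Delta is eliminated: Alpha beats it against every remaining row (T: 12>11, B: 12>6).
For General Rowe, B strictly dominates T on the remaining columns (Alpha: 10>6); eliminate T.
Among the remaining strategies, none is strictly dominated by another pure strategy of the same player, so the elimination stops.
Surviving strategies — General Rowe: {B}; General Cole: {Alpha}.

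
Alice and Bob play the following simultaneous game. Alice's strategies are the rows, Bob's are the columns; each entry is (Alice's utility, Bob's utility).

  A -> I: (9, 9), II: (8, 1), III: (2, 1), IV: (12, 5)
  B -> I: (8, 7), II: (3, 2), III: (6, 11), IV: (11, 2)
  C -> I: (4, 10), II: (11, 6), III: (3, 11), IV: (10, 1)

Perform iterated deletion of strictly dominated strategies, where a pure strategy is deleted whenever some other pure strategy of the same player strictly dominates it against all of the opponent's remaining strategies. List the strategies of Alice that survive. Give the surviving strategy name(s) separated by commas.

A, B

Bob's strategy II is strictly dominated by I (A: 9>1, B: 7>2, C: 10>6) and is removed.
For Alice, B strictly dominates C on the remaining columns (I: 8>4, III: 6>3, IV: 11>10); eliminate C.
For Bob, I strictly dominates IV on the remaining rows (A: 9>5, B: 7>2); eliminate IV.
Among the remaining strategies, none is strictly dominated by another pure strategy of the same player, so the elimination stops.
Surviving strategies — Alice: {A, B}; Bob: {I, III}.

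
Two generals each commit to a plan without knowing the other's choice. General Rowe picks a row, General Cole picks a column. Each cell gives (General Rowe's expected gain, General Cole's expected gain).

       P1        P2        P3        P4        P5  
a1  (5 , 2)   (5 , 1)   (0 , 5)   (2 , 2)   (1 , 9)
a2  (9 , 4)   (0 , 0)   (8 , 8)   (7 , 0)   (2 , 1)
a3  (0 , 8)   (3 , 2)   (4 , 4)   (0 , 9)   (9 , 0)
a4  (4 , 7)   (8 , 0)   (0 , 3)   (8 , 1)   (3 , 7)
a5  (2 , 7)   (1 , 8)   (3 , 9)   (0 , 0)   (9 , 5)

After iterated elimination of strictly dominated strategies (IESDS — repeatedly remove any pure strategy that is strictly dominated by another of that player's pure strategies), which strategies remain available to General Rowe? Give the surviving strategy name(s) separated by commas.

General Cole's strategy P2 is strictly dominated by P3 (a1: 5>1, a2: 8>0, a3: 4>2, a4: 3>0, a5: 9>8) and is removed.
General Rowe's strategy a1 is strictly dominated by a2 (P1: 9>5, P3: 8>0, P4: 7>2, P5: 2>1) and is removed.
Among the remaining strategies, none is strictly dominated by another pure strategy of the same player, so the elimination stops.
Surviving strategies — General Rowe: {a2, a3, a4, a5}; General Cole: {P1, P3, P4, P5}.

a2, a3, a4, a5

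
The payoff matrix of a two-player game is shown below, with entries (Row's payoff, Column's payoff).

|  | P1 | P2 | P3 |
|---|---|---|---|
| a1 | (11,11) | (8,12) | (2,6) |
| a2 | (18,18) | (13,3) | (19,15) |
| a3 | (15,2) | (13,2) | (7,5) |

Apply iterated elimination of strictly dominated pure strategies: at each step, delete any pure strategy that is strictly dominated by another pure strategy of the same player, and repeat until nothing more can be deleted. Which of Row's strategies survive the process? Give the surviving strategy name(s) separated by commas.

a2

For Row, a2 strictly dominates a1 on the remaining columns (P1: 18>11, P2: 13>8, P3: 19>2); eliminate a1.
Column's strategy P2 is strictly dominated by P3 (a2: 15>3, a3: 5>2) and is removed.
Row's strategy a3 is strictly dominated by a2 (P1: 18>15, P3: 19>7) and is removed.
Column's strategy P3 is strictly dominated by P1 (a2: 18>15) and is removed.
Among the remaining strategies, none is strictly dominated by another pure strategy of the same player, so the elimination stops.
Surviving strategies — Row: {a2}; Column: {P1}.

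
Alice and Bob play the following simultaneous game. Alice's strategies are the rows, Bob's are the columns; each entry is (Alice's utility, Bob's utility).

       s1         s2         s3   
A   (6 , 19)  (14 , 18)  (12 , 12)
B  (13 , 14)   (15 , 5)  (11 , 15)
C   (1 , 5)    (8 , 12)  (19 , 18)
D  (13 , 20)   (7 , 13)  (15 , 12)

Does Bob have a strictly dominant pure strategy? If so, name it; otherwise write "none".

none

s1 fails to dominate s2 at C (5<12).
s2 fails to dominate s1 at A (18<19).
s3 fails to dominate s1 at A (12<19).
No single strategy dominates all the others.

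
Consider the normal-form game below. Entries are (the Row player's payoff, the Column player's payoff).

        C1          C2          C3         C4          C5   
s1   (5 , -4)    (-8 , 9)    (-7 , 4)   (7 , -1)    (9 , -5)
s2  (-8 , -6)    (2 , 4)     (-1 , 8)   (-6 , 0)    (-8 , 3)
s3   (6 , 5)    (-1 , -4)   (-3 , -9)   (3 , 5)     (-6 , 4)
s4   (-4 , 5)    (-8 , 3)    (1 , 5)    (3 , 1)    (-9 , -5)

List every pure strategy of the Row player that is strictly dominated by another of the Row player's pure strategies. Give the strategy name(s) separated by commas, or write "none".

none

Nothing dominates s1: s2 at C1 (5>-8); s3 at C4 (7>3); s4 at C1 (5>-4).
s2: no other strategy beats it everywhere (s1 at C2 (2>-8); s3 at C2 (2>-1); s4 at C2 (2>-8)).
s3 is not dominated — it holds its own against s1 at C1 (6>5); s2 at C1 (6>-8); s4 at C1 (6>-4).
s4 is not dominated — it holds its own against s1 at C2 (-8=-8); s2 at C1 (-4>-8); s3 at C3 (1>-3).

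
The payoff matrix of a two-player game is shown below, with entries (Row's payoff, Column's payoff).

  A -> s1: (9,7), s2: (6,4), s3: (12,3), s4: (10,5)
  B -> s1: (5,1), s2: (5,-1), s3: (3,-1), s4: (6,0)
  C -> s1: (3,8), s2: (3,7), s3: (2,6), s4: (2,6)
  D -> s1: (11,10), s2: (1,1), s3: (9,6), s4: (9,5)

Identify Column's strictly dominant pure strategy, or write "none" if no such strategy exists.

s1

s1 vs s2: A: 7>4, B: 1>-1, C: 8>7, D: 10>1.
s1 vs s3: A: 7>3, B: 1>-1, C: 8>6, D: 10>6.
s1 vs s4: A: 7>5, B: 1>0, C: 8>6, D: 10>5.
s1 strictly beats every other strategy against every opponent action, so it is strictly dominant.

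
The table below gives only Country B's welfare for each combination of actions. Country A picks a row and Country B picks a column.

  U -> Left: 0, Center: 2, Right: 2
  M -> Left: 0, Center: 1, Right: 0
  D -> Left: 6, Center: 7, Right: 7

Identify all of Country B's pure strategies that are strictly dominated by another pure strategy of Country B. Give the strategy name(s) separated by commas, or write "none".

Left

Left is strictly dominated by Center (U: 2>0, M: 1>0, D: 7>6).
Center is not dominated — it holds its own against Left at U (2>0); Right at U (2=2).
Nothing dominates Right: Left at U (2>0); Center at U (2=2).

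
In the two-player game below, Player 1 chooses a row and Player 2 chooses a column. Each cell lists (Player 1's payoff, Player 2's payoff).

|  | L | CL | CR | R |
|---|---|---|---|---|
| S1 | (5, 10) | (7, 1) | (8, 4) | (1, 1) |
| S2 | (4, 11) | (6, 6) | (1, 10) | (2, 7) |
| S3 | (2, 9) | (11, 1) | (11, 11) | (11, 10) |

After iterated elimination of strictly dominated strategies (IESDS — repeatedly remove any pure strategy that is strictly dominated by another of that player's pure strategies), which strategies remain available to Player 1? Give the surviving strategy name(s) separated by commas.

S1, S3

Column CL is eliminated: L beats it against every remaining row (S1: 10>1, S2: 11>6, S3: 9>1).
Column R is eliminated: CR beats it against every remaining row (S1: 4>1, S2: 10>7, S3: 11>10).
Row S2 is eliminated: S1 beats it against every remaining column (L: 5>4, CR: 8>1).
Among the remaining strategies, none is strictly dominated by another pure strategy of the same player, so the elimination stops.
Surviving strategies — Player 1: {S1, S3}; Player 2: {L, CR}.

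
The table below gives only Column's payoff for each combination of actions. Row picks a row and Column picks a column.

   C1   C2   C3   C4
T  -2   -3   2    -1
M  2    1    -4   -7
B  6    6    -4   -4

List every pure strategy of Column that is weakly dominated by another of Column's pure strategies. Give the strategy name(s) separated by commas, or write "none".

C1: no other strategy beats it everywhere (C2 at T (-2>-3); C3 at M (2>-4); C4 at M (2>-7)).
C2: dominated, since C1 does at least as well everywhere (T: -2>-3, M: 2>1, B: 6=6).
Nothing dominates C3: C1 at T (2>-2); C2 at T (2>-3); C4 at T (2>-1).
C4: dominated, since C3 does at least as well everywhere (T: 2>-1, M: -4>-7, B: -4=-4).

C2, C4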